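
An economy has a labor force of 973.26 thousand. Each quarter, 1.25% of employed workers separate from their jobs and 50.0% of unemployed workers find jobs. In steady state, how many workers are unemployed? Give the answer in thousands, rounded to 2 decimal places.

About 23.74 thousand are unemployed in steady state.

Steady-state unemployment rate u* = s/(s+f) = 1.25/(1.25+50.0) = 0.024390.
Unemployed = u* × labor force = 0.024390 × 973.26 ≈ 23.74 thousand.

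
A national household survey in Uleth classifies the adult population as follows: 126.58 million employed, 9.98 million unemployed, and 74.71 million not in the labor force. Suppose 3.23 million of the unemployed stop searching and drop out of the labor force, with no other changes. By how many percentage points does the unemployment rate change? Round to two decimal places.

The unemployment rate changes by −2.25 percentage points.

Initially, labor force = 126.58 + 9.98 = 136.56 million, so u = 9.98/136.56 = 7.31%.
After the change, unemployed and labor force both fall by 3.23 → E = 126.58, U = 6.75, labor force = 133.33 million.
New unemployment rate = 6.75 / 133.33 = 5.06%.
Change = 5.06% − 7.31% = −2.25 percentage points.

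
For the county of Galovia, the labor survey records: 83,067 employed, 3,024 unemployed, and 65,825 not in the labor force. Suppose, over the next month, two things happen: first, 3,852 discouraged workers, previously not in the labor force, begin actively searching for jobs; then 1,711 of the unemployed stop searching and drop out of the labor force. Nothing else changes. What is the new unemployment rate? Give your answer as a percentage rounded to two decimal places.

New unemployment rate ≈ 5.85%.

Initially, labor force = 83,067 + 3,024 = 86,091, so u = 3,024/86,091 = 3.51%.
After the first change, unemployed and labor force both rise by 3,852 → E = 83,067, U = 6,876, labor force = 89,943.
After the second change, unemployed and labor force both fall by 1,711 → E = 83,067, U = 5,165, labor force = 88,232.
New unemployment rate = 5,165 / 88,232 = 5.85%.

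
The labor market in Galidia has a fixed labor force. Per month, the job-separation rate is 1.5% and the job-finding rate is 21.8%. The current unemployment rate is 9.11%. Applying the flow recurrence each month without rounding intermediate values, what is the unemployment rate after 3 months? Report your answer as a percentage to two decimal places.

With a fixed labor force, u_{t+1} = u_t + s·(1−u_t) − f·u_t = u_t·(1−s−f) + s.
Here 1−s−f = 0.767 and s = 0.015.
u_1 = 0.091100 × 0.767 + 0.015 = 0.084874.
u_2 = 0.084874 × 0.767 + 0.015 = 0.080098.
u_3 = 0.080098 × 0.767 + 0.015 = 0.076435.

Unemployment rate after three months ≈ 7.64%.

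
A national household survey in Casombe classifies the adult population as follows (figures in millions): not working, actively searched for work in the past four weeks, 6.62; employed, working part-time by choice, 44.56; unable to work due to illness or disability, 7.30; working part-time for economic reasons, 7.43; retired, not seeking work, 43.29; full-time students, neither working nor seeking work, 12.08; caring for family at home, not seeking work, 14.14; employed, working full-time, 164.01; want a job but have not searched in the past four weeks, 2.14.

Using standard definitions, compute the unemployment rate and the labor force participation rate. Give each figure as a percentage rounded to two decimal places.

Employed = 44.56 + 7.43 + 164.01 = 216.00 million (anyone who worked, including part-time for economic reasons, counts as employed).
Unemployed = 6.62 million.
Labor force = 216.00 + 6.62 = 222.62 million.
Not in labor force = 7.30 + 43.29 + 12.08 + 14.14 + 2.14 = 78.95 million (those not working and not actively searching are outside the labor force — including those who want a job but have given up searching).
Civilian working-age population = 222.62 + 78.95 = 301.57 million.
Unemployment rate = 6.62 / 222.62 = 2.97%.
Labor force participation rate = 222.62 / 301.57 = 73.82%.

Unemployment rate ≈ 2.97%; labor force participation rate ≈ 73.82%.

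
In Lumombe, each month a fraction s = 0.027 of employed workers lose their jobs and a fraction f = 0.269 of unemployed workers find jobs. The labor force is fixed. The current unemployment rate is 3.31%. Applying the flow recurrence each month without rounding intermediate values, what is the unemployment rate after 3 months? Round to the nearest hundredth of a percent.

Unemployment rate after three months ≈ 7.09%.

With a fixed labor force, u_{t+1} = u_t + s·(1−u_t) − f·u_t = u_t·(1−s−f) + s.
Here 1−s−f = 0.704 and s = 0.027.
u_1 = 0.033100 × 0.704 + 0.027 = 0.050302.
u_2 = 0.050302 × 0.704 + 0.027 = 0.062413.
u_3 = 0.062413 × 0.704 + 0.027 = 0.070939.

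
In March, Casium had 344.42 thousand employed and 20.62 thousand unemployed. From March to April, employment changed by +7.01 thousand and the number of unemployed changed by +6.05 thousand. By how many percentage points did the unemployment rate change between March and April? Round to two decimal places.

March: labor force = 344.42 + 20.62 = 365.04; u = 20.62/365.04 = 5.65%.
April: labor force = 351.43 + 26.67 = 378.10; u = 26.67/378.10 = 7.05%.
Change = 7.05% − 5.65% = +1.40 pp.

The unemployment rate changed by +1.40 percentage points.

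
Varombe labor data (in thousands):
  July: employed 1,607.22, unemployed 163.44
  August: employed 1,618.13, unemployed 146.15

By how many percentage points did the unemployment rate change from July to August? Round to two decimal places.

The unemployment rate changed by −0.95 percentage points.

July: labor force = 1,607.22 + 163.44 = 1,770.66; u = 163.44/1,770.66 = 9.23%.
August: labor force = 1,618.13 + 146.15 = 1,764.28; u = 146.15/1,764.28 = 8.28%.
Change = 8.28% − 9.23% = −0.95 pp.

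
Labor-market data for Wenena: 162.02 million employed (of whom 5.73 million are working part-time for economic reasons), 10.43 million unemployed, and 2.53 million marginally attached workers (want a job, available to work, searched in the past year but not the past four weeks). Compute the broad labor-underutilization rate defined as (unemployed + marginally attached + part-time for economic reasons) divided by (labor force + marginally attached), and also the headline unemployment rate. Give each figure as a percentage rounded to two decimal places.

Labor force = 162.02 + 10.43 = 172.45 million.
Numerator = 10.43 + 2.53 + 5.73 = 18.69 million.
Denominator = 172.45 + 2.53 = 174.98 million.
Broad rate = 18.69 / 174.98 = 10.68%.
Headline unemployment rate = 10.43 / 172.45 = 6.05%.

Broad underutilization rate ≈ 10.68%; headline unemployment rate ≈ 6.05%.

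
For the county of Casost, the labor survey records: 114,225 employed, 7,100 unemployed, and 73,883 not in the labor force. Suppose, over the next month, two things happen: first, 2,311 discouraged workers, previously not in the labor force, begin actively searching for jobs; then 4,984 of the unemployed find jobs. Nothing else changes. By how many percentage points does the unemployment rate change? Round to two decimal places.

Initially, labor force = 114,225 + 7,100 = 121,325, so u = 7,100/121,325 = 5.85%.
After the first change, unemployed and labor force both rise by 2,311 → E = 114,225, U = 9,411, labor force = 123,636.
After the second change, unemployed falls and employed rises by 4,984; labor force unchanged → E = 119,209, U = 4,427, labor force = 123,636.
New unemployment rate = 4,427 / 123,636 = 3.58%.
Change = 3.58% − 5.85% = −2.27 percentage points.

The unemployment rate changes by −2.27 percentage points.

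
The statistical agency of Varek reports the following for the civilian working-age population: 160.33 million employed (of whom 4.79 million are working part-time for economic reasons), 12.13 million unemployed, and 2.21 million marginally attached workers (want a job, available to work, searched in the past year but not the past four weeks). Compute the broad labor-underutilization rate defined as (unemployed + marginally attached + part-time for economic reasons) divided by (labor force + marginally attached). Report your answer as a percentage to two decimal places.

Broad underutilization rate ≈ 10.95%.

Labor force = 160.33 + 12.13 = 172.46 million.
Numerator = 12.13 + 2.21 + 4.79 = 19.13 million.
Denominator = 172.46 + 2.21 = 174.67 million.
Broad rate = 19.13 / 174.67 = 10.95%.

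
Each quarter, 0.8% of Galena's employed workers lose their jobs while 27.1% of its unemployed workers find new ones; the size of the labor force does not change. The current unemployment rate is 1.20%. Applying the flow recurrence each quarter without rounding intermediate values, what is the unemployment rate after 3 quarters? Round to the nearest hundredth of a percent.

With a fixed labor force, u_{t+1} = u_t + s·(1−u_t) − f·u_t = u_t·(1−s−f) + s.
Here 1−s−f = 0.721 and s = 0.008.
u_1 = 0.012000 × 0.721 + 0.008 = 0.016652.
u_2 = 0.016652 × 0.721 + 0.008 = 0.020006.
u_3 = 0.020006 × 0.721 + 0.008 = 0.022424.

Unemployment rate after three quarters ≈ 2.24%.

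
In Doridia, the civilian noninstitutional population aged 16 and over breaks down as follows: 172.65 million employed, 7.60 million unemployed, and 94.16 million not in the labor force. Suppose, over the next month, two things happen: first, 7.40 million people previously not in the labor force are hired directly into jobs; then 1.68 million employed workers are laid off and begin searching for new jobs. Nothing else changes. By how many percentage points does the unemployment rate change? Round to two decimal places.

The unemployment rate changes by +0.73 percentage points.

Initially, labor force = 172.65 + 7.60 = 180.25 million, so u = 7.60/180.25 = 4.22%.
After the first change, employed and labor force both rise by 7.40; unemployed unchanged → E = 180.05, U = 7.60, labor force = 187.65 million.
After the second change, employed falls and unemployed rises by 1.68; labor force unchanged → E = 178.37, U = 9.28, labor force = 187.65 million.
New unemployment rate = 9.28 / 187.65 = 4.95%.
Change = 4.95% − 4.22% = +0.73 percentage points.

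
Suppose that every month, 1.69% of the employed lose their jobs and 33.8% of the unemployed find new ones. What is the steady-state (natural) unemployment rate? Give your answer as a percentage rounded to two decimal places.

At steady state the flows balance: s·E = f·U, so U/(E+U) = s/(s+f).
u* = 1.69 / (1.69 + 33.8) = 1.69 / 35.49 = 4.76%.

Steady-state unemployment rate ≈ 4.76%.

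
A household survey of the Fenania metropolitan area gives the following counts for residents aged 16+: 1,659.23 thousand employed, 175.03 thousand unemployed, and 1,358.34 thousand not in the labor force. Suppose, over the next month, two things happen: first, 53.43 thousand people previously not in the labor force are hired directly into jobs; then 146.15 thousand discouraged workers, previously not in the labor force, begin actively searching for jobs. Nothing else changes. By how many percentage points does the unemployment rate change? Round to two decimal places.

Initially, labor force = 1,659.23 + 175.03 = 1,834.26 thousand, so u = 175.03/1,834.26 = 9.54%.
After the first change, employed and labor force both rise by 53.43; unemployed unchanged → E = 1,712.66, U = 175.03, labor force = 1,887.69 thousand.
After the second change, unemployed and labor force both rise by 146.15 → E = 1,712.66, U = 321.18, labor force = 2,033.84 thousand.
New unemployment rate = 321.18 / 2,033.84 = 15.79%.
Change = 15.79% − 9.54% = +6.25 percentage points.

The unemployment rate changes by +6.25 percentage points.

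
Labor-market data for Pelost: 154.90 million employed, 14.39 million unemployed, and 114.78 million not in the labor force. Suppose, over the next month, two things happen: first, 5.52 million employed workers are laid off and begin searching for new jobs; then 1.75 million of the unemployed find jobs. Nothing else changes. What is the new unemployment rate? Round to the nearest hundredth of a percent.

Initially, labor force = 154.90 + 14.39 = 169.29 million, so u = 14.39/169.29 = 8.50%.
After the first change, employed falls and unemployed rises by 5.52; labor force unchanged → E = 149.38, U = 19.91, labor force = 169.29 million.
After the second change, unemployed falls and employed rises by 1.75; labor force unchanged → E = 151.13, U = 18.16, labor force = 169.29 million.
New unemployment rate = 18.16 / 169.29 = 10.73%.

New unemployment rate ≈ 10.73%.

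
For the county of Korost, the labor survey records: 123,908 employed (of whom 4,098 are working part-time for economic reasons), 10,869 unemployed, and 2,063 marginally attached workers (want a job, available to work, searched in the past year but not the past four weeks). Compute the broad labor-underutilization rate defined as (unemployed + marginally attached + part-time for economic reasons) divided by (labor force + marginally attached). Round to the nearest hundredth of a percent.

Broad underutilization rate ≈ 12.45%.

Labor force = 123,908 + 10,869 = 134,777.
Numerator = 10,869 + 2,063 + 4,098 = 17,030.
Denominator = 134,777 + 2,063 = 136,840.
Broad rate = 17,030 / 136,840 = 12.45%.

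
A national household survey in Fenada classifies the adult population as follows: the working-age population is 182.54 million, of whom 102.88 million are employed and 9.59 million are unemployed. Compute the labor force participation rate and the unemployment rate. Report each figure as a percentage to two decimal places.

Labor force = employed + unemployed = 102.88 + 9.59 = 112.47 million.
Unemployment rate = 9.59 / 112.47 = 8.53%.
Labor force participation rate = 112.47 / 182.54 = 61.61%.

Labor force participation rate ≈ 61.61%; unemployment rate ≈ 8.53%.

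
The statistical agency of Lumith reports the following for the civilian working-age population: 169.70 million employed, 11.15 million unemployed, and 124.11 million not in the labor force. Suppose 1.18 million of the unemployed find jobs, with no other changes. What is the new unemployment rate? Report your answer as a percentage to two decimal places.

New unemployment rate ≈ 5.51%.

Initially, labor force = 169.70 + 11.15 = 180.85 million, so u = 11.15/180.85 = 6.17%.
After the change, unemployed falls and employed rises by 1.18; labor force unchanged → E = 170.88, U = 9.97, labor force = 180.85 million.
New unemployment rate = 9.97 / 180.85 = 5.51%.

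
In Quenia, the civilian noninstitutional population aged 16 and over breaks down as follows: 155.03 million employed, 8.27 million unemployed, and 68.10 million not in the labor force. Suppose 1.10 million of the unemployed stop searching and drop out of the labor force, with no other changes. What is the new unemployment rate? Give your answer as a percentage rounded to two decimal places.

New unemployment rate ≈ 4.42%.

Initially, labor force = 155.03 + 8.27 = 163.30 million, so u = 8.27/163.30 = 5.06%.
After the change, unemployed and labor force both fall by 1.10 → E = 155.03, U = 7.17, labor force = 162.20 million.
New unemployment rate = 7.17 / 162.20 = 4.42%.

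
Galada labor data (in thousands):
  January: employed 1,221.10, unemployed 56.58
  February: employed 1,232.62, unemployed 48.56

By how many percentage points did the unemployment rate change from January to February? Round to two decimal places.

January: labor force = 1,221.10 + 56.58 = 1,277.68; u = 56.58/1,277.68 = 4.43%.
February: labor force = 1,232.62 + 48.56 = 1,281.18; u = 48.56/1,281.18 = 3.79%.
Change = 3.79% − 4.43% = −0.64 pp.

The unemployment rate changed by −0.64 percentage points.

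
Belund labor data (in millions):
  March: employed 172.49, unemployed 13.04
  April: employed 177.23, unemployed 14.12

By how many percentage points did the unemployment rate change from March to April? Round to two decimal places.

The unemployment rate changed by +0.35 percentage points.

March: labor force = 172.49 + 13.04 = 185.53; u = 13.04/185.53 = 7.03%.
April: labor force = 177.23 + 14.12 = 191.35; u = 14.12/191.35 = 7.38%.
Change = 7.38% − 7.03% = +0.35 pp.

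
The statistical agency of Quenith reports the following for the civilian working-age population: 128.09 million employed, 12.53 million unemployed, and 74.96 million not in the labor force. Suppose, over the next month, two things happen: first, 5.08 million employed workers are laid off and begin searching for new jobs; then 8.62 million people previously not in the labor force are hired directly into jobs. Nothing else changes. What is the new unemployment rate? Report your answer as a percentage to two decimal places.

New unemployment rate ≈ 11.80%.

Initially, labor force = 128.09 + 12.53 = 140.62 million, so u = 12.53/140.62 = 8.91%.
After the first change, employed falls and unemployed rises by 5.08; labor force unchanged → E = 123.01, U = 17.61, labor force = 140.62 million.
After the second change, employed and labor force both rise by 8.62; unemployed unchanged → E = 131.63, U = 17.61, labor force = 149.24 million.
New unemployment rate = 17.61 / 149.24 = 11.80%.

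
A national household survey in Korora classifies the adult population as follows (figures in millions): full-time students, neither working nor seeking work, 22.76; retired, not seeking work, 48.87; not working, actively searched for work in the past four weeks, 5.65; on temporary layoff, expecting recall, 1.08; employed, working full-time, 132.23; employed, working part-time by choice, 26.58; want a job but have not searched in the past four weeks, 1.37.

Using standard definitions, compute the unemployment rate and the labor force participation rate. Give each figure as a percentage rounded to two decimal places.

Employed = 132.23 + 26.58 = 158.81 million.
Unemployed = 5.65 + 1.08 = 6.73 million (jobless and actively searching, or on temporary layoff).
Labor force = 158.81 + 6.73 = 165.54 million.
Not in labor force = 22.76 + 48.87 + 1.37 = 73.00 million (those not working and not actively searching are outside the labor force — including those who want a job but have given up searching).
Civilian working-age population = 165.54 + 73.00 = 238.54 million.
Unemployment rate = 6.73 / 165.54 = 4.07%.
Labor force participation rate = 165.54 / 238.54 = 69.40%.

Unemployment rate ≈ 4.07%; labor force participation rate ≈ 69.40%.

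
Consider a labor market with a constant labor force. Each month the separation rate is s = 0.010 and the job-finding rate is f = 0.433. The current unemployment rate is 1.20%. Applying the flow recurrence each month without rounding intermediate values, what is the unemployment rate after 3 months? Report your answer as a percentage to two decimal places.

Unemployment rate after three months ≈ 2.07%.

With a fixed labor force, u_{t+1} = u_t + s·(1−u_t) − f·u_t = u_t·(1−s−f) + s.
Here 1−s−f = 0.557 and s = 0.010.
u_1 = 0.012000 × 0.557 + 0.010 = 0.016684.
u_2 = 0.016684 × 0.557 + 0.010 = 0.019293.
u_3 = 0.019293 × 0.557 + 0.010 = 0.020746.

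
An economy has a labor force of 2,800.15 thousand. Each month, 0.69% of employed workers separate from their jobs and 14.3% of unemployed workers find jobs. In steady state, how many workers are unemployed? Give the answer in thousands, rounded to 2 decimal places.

About 128.89 thousand are unemployed in steady state.

Steady-state unemployment rate u* = s/(s+f) = 0.69/(0.69+14.3) = 0.046031.
Unemployed = u* × labor force = 0.046031 × 2,800.15 ≈ 128.89 thousand.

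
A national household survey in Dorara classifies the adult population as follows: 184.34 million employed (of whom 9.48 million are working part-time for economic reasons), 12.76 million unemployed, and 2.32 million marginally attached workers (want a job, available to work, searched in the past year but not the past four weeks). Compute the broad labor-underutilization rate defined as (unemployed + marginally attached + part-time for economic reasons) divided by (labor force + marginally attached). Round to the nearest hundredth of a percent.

Broad underutilization rate ≈ 12.32%.

Labor force = 184.34 + 12.76 = 197.10 million.
Numerator = 12.76 + 2.32 + 9.48 = 24.56 million.
Denominator = 197.10 + 2.32 = 199.42 million.
Broad rate = 24.56 / 199.42 = 12.32%.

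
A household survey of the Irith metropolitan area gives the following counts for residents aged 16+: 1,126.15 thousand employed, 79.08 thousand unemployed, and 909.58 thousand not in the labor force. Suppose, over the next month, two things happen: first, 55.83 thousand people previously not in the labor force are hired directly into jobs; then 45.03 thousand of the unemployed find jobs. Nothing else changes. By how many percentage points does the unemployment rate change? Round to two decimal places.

Initially, labor force = 1,126.15 + 79.08 = 1,205.23 thousand, so u = 79.08/1,205.23 = 6.56%.
After the first change, employed and labor force both rise by 55.83; unemployed unchanged → E = 1,181.98, U = 79.08, labor force = 1,261.06 thousand.
After the second change, unemployed falls and employed rises by 45.03; labor force unchanged → E = 1,227.01, U = 34.05, labor force = 1,261.06 thousand.
New unemployment rate = 34.05 / 1,261.06 = 2.70%.
Change = 2.70% − 6.56% = −3.86 percentage points.

The unemployment rate changes by −3.86 percentage points.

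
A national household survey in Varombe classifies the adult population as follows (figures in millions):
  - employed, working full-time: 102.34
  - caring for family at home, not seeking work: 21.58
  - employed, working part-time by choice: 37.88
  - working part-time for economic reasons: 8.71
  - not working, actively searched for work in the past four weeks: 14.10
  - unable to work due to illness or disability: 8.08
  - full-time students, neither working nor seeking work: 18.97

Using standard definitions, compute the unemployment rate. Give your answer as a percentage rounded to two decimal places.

Unemployment rate ≈ 8.65%.

Employed = 102.34 + 37.88 + 8.71 = 148.93 million (anyone who worked, including part-time for economic reasons, counts as employed).
Unemployed = 14.10 million.
Labor force = 148.93 + 14.10 = 163.03 million.
Unemployment rate = 14.10 / 163.03 = 8.65%.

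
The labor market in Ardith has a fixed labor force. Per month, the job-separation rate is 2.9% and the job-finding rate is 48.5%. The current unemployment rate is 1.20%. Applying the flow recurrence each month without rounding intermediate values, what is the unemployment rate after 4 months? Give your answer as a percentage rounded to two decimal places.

With a fixed labor force, u_{t+1} = u_t + s·(1−u_t) − f·u_t = u_t·(1−s−f) + s.
Here 1−s−f = 0.486 and s = 0.029.
u_1 = 0.012000 × 0.486 + 0.029 = 0.034832.
u_2 = 0.034832 × 0.486 + 0.029 = 0.045928.
u_3 = 0.045928 × 0.486 + 0.029 = 0.051321.
u_4 = 0.051321 × 0.486 + 0.029 = 0.053942.

Unemployment rate after four months ≈ 5.39%.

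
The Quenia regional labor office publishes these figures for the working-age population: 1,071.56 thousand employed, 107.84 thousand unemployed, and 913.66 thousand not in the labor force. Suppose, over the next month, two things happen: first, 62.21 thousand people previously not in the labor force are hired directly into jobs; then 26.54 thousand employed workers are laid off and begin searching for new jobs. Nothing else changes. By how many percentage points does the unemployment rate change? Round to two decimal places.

The unemployment rate changes by +1.68 percentage points.

Initially, labor force = 1,071.56 + 107.84 = 1,179.40 thousand, so u = 107.84/1,179.40 = 9.14%.
After the first change, employed and labor force both rise by 62.21; unemployed unchanged → E = 1,133.77, U = 107.84, labor force = 1,241.61 thousand.
After the second change, employed falls and unemployed rises by 26.54; labor force unchanged → E = 1,107.23, U = 134.38, labor force = 1,241.61 thousand.
New unemployment rate = 134.38 / 1,241.61 = 10.82%.
Change = 10.82% − 9.14% = +1.68 percentage points.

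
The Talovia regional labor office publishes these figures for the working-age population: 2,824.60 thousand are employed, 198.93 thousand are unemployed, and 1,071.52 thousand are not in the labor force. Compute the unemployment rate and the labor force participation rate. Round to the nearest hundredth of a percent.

Labor force = employed + unemployed = 2,824.60 + 198.93 = 3,023.53 thousand.
Working-age population = 3,023.53 + 1,071.52 = 4,095.05 thousand.
Unemployment rate = 198.93 / 3,023.53 = 6.58%.
Labor force participation rate = 3,023.53 / 4,095.05 = 73.83%.

Unemployment rate ≈ 6.58%; labor force participation rate ≈ 73.83%.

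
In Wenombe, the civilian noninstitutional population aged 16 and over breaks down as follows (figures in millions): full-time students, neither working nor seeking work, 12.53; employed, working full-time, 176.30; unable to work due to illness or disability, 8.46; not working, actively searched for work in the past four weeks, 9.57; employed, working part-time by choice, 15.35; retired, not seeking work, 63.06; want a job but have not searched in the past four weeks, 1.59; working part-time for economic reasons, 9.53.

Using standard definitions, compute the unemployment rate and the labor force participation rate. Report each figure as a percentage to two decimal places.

Unemployment rate ≈ 4.54%; labor force participation rate ≈ 71.11%.

Employed = 176.30 + 15.35 + 9.53 = 201.18 million (anyone who worked, including part-time for economic reasons, counts as employed).
Unemployed = 9.57 million.
Labor force = 201.18 + 9.57 = 210.75 million.
Not in labor force = 12.53 + 8.46 + 63.06 + 1.59 = 85.64 million (those not working and not actively searching are outside the labor force — including those who want a job but have given up searching).
Civilian working-age population = 210.75 + 85.64 = 296.39 million.
Unemployment rate = 9.57 / 210.75 = 4.54%.
Labor force participation rate = 210.75 / 296.39 = 71.11%.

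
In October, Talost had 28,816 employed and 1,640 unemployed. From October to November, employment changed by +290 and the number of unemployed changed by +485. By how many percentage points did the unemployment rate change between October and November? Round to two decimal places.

The unemployment rate changed by +1.42 percentage points.

October: labor force = 28,816 + 1,640 = 30,456; u = 1,640/30,456 = 5.38%.
November: labor force = 29,106 + 2,125 = 31,231; u = 2,125/31,231 = 6.80%.
Change = 6.80% − 5.38% = +1.42 pp.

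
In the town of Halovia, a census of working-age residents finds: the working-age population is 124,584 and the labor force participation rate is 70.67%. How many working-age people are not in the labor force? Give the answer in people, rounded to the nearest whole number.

About 36,540 are not in the labor force.

Share not in the labor force = 1 − 0.7067 = 0.2933.
Not in labor force = 0.2933 × 124,584 ≈ 36,540.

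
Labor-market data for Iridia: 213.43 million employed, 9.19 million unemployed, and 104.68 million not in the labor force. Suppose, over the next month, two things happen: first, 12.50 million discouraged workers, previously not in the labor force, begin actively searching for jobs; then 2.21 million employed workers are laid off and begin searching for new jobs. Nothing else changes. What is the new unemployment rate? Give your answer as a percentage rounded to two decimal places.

Initially, labor force = 213.43 + 9.19 = 222.62 million, so u = 9.19/222.62 = 4.13%.
After the first change, unemployed and labor force both rise by 12.50 → E = 213.43, U = 21.69, labor force = 235.12 million.
After the second change, employed falls and unemployed rises by 2.21; labor force unchanged → E = 211.22, U = 23.90, labor force = 235.12 million.
New unemployment rate = 23.90 / 235.12 = 10.17%.

New unemployment rate ≈ 10.17%.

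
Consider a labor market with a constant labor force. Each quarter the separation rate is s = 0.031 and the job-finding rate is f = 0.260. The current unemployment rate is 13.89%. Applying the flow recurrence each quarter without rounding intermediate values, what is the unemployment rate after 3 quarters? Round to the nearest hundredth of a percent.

Unemployment rate after three quarters ≈ 11.81%.

With a fixed labor force, u_{t+1} = u_t + s·(1−u_t) − f·u_t = u_t·(1−s−f) + s.
Here 1−s−f = 0.709 and s = 0.031.
u_1 = 0.138900 × 0.709 + 0.031 = 0.129480.
u_2 = 0.129480 × 0.709 + 0.031 = 0.122801.
u_3 = 0.122801 × 0.709 + 0.031 = 0.118066.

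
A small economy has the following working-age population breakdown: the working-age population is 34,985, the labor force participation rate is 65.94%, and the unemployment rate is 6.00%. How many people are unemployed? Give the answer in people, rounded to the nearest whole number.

About 1,384 are unemployed.

Labor force = 0.6594 × 34,985 = 23,069.
Unemployed = 0.0600 × 23,069 ≈ 1,384.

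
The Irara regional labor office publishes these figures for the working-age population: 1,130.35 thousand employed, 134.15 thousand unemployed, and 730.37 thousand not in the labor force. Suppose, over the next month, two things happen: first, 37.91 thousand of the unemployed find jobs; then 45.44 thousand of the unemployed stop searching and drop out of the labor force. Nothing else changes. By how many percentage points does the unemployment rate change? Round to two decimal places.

The unemployment rate changes by −6.44 percentage points.

Initially, labor force = 1,130.35 + 134.15 = 1,264.50 thousand, so u = 134.15/1,264.50 = 10.61%.
After the first change, unemployed falls and employed rises by 37.91; labor force unchanged → E = 1,168.26, U = 96.24, labor force = 1,264.50 thousand.
After the second change, unemployed and labor force both fall by 45.44 → E = 1,168.26, U = 50.80, labor force = 1,219.06 thousand.
New unemployment rate = 50.80 / 1,219.06 = 4.17%.
Change = 4.17% − 10.61% = −6.44 percentage points.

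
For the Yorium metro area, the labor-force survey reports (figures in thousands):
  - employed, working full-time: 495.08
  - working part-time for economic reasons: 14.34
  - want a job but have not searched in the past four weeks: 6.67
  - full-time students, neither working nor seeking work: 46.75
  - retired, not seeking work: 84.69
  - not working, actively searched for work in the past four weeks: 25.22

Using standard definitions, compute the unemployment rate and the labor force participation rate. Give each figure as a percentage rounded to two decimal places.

Employed = 495.08 + 14.34 = 509.42 thousand (anyone who worked, including part-time for economic reasons, counts as employed).
Unemployed = 25.22 thousand.
Labor force = 509.42 + 25.22 = 534.64 thousand.
Not in labor force = 6.67 + 46.75 + 84.69 = 138.11 thousand (those not working and not actively searching are outside the labor force — including those who want a job but have given up searching).
Civilian working-age population = 534.64 + 138.11 = 672.75 thousand.
Unemployment rate = 25.22 / 534.64 = 4.72%.
Labor force participation rate = 534.64 / 672.75 = 79.47%.

Unemployment rate ≈ 4.72%; labor force participation rate ≈ 79.47%.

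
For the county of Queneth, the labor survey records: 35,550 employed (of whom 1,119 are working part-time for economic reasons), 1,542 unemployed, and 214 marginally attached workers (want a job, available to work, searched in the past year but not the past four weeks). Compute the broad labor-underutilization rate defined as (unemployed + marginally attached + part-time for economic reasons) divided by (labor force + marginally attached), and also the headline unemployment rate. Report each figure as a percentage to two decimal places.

Broad underutilization rate ≈ 7.71%; headline unemployment rate ≈ 4.16%.

Labor force = 35,550 + 1,542 = 37,092.
Numerator = 1,542 + 214 + 1,119 = 2,875.
Denominator = 37,092 + 214 = 37,306.
Broad rate = 2,875 / 37,306 = 7.71%.
Headline unemployment rate = 1,542 / 37,092 = 4.16%.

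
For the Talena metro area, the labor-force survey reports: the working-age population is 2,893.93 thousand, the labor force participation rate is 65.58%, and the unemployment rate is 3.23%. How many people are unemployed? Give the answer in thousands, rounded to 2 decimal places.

Labor force = 0.6558 × 2,893.93 = 1,897.84 thousand.
Unemployed = 0.0323 × 1,897.84 ≈ 61.30 thousand.

About 61.30 thousand are unemployed.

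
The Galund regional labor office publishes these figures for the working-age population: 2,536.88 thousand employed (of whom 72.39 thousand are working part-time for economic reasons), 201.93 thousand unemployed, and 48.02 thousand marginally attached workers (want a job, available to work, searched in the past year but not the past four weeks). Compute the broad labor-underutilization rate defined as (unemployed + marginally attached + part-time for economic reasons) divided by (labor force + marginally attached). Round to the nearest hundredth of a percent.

Broad underutilization rate ≈ 11.57%.

Labor force = 2,536.88 + 201.93 = 2,738.81 thousand.
Numerator = 201.93 + 48.02 + 72.39 = 322.34 thousand.
Denominator = 2,738.81 + 48.02 = 2,786.83 thousand.
Broad rate = 322.34 / 2,786.83 = 11.57%.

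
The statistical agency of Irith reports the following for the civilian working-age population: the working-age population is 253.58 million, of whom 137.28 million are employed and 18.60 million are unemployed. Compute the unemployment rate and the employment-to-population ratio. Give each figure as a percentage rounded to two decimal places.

Unemployment rate ≈ 11.93%; employment-population ratio ≈ 54.14%.

Labor force = employed + unemployed = 137.28 + 18.60 = 155.88 million.
Unemployment rate = 18.60 / 155.88 = 11.93%.
Employment-population ratio = 137.28 / 253.58 = 54.14%.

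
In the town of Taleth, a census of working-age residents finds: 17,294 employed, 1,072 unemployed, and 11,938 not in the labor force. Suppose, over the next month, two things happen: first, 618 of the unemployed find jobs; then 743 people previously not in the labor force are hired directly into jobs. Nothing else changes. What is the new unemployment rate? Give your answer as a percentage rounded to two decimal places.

Initially, labor force = 17,294 + 1,072 = 18,366, so u = 1,072/18,366 = 5.84%.
After the first change, unemployed falls and employed rises by 618; labor force unchanged → E = 17,912, U = 454, labor force = 18,366.
After the second change, employed and labor force both rise by 743; unemployed unchanged → E = 18,655, U = 454, labor force = 19,109.
New unemployment rate = 454 / 19,109 = 2.38%.

New unemployment rate ≈ 2.38%.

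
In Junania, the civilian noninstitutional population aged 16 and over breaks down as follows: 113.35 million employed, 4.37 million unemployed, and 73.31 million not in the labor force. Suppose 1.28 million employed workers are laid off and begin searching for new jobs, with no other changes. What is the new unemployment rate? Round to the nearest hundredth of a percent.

Initially, labor force = 113.35 + 4.37 = 117.72 million, so u = 4.37/117.72 = 3.71%.
After the change, employed falls and unemployed rises by 1.28; labor force unchanged → E = 112.07, U = 5.65, labor force = 117.72 million.
New unemployment rate = 5.65 / 117.72 = 4.80%.

New unemployment rate ≈ 4.80%.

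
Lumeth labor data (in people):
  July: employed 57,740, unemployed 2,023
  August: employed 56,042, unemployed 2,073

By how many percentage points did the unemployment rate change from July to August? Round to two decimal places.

The unemployment rate changed by +0.18 percentage points.

July: labor force = 57,740 + 2,023 = 59,763; u = 2,023/59,763 = 3.39%.
August: labor force = 56,042 + 2,073 = 58,115; u = 2,073/58,115 = 3.57%.
Change = 3.57% − 3.39% = +0.18 pp.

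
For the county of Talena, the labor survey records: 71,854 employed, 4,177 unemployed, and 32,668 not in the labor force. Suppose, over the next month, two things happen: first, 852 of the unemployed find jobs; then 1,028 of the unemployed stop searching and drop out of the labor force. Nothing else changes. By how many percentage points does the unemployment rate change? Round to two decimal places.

Initially, labor force = 71,854 + 4,177 = 76,031, so u = 4,177/76,031 = 5.49%.
After the first change, unemployed falls and employed rises by 852; labor force unchanged → E = 72,706, U = 3,325, labor force = 76,031.
After the second change, unemployed and labor force both fall by 1,028 → E = 72,706, U = 2,297, labor force = 75,003.
New unemployment rate = 2,297 / 75,003 = 3.06%.
Change = 3.06% − 5.49% = −2.43 percentage points.

The unemployment rate changes by −2.43 percentage points.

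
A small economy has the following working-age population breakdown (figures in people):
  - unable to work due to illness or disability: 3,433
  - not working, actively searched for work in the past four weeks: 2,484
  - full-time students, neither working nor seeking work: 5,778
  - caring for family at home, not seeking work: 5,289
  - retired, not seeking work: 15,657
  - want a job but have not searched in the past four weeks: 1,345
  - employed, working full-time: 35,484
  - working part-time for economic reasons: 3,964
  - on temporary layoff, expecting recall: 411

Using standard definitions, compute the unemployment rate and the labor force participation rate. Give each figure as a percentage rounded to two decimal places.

Employed = 35,484 + 3,964 = 39,448 (anyone who worked, including part-time for economic reasons, counts as employed).
Unemployed = 2,484 + 411 = 2,895 (jobless and actively searching, or on temporary layoff).
Labor force = 39,448 + 2,895 = 42,343.
Not in labor force = 3,433 + 5,778 + 5,289 + 15,657 + 1,345 = 31,502 (those not working and not actively searching are outside the labor force — including those who want a job but have given up searching).
Civilian working-age population = 42,343 + 31,502 = 73,845.
Unemployment rate = 2,895 / 42,343 = 6.84%.
Labor force participation rate = 42,343 / 73,845 = 57.34%.

Unemployment rate ≈ 6.84%; labor force participation rate ≈ 57.34%.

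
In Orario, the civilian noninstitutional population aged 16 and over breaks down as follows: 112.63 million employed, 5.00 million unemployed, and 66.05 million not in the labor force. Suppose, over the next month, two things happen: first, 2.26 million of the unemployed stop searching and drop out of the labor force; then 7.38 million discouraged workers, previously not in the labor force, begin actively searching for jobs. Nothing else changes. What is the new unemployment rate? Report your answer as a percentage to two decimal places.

Initially, labor force = 112.63 + 5.00 = 117.63 million, so u = 5.00/117.63 = 4.25%.
After the first change, unemployed and labor force both fall by 2.26 → E = 112.63, U = 2.74, labor force = 115.37 million.
After the second change, unemployed and labor force both rise by 7.38 → E = 112.63, U = 10.12, labor force = 122.75 million.
New unemployment rate = 10.12 / 122.75 = 8.24%.

New unemployment rate ≈ 8.24%.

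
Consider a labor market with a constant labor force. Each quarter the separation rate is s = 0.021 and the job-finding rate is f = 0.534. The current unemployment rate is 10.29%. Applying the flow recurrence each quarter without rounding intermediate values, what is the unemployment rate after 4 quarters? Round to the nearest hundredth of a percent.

With a fixed labor force, u_{t+1} = u_t + s·(1−u_t) − f·u_t = u_t·(1−s−f) + s.
Here 1−s−f = 0.445 and s = 0.021.
u_1 = 0.102900 × 0.445 + 0.021 = 0.066791.
u_2 = 0.066791 × 0.445 + 0.021 = 0.050722.
u_3 = 0.050722 × 0.445 + 0.021 = 0.043571.
u_4 = 0.043571 × 0.445 + 0.021 = 0.040389.

Unemployment rate after four quarters ≈ 4.04%.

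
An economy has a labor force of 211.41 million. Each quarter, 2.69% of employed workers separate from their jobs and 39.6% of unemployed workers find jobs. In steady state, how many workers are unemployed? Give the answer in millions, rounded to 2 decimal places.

Steady-state unemployment rate u* = s/(s+f) = 2.69/(2.69+39.6) = 0.063608.
Unemployed = u* × labor force = 0.063608 × 211.41 ≈ 13.45 million.

About 13.45 million are unemployed in steady state.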